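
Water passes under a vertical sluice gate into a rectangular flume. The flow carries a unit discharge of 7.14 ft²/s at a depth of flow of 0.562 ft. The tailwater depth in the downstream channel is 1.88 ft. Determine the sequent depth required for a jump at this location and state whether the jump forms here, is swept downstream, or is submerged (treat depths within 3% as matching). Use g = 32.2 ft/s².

V₁ = q/y₁ = 7.14/0.562 = 12.7 ft/s. Fr₁ = V₁/√(g·y₁) = 12.7/√(32.2×0.562) = 2.99.
Sequent-depth ratio: y₂/y₁ = ½[√(1 + 8Fr₁²) − 1] = ½[√72.35 − 1] = 3.75.
y₂ = 3.75 × 0.562 = 2.11 ft.
Tailwater y_tw = 1.88 ft: y_tw < y₂, so the jump is swept downstream.

y₂ = 2.11 ft; the jump is swept downstream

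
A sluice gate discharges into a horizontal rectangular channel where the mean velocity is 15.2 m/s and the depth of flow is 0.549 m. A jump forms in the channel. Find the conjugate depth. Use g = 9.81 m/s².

y₂ = 4.82 m

Fr₁ = V₁/√(g·y₁) = 15.2/√(9.81×0.549) = 6.55.
Bélanger equation: y₂/y₁ = ½[√(1 + 8Fr₁²) − 1] = ½[√344.2 − 1] = 8.78.
y₂ = 8.78 × 0.549 = 4.82 m.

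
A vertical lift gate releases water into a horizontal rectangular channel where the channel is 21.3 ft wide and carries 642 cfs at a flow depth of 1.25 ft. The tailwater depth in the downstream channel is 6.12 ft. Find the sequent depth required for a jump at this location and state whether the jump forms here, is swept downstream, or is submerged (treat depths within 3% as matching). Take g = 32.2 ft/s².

q = Q/b = 642/21.3 = 30.1 ft²/s; V₁ = q/y₁ = 24.1 ft/s. Fr₁ = V₁/√(g·y₁) = 3.80.
From the momentum equation for a rectangular channel, y₂/y₁ = ½[√(1 + 8Fr₁²) − 1] = ½[√116.6 − 1] = 4.90.
y₂ = 4.90 × 1.25 = 6.12 ft.
Tailwater y_tw = 6.12 ft: y_tw ≈ y₂, so the jump forms here.

y₂ = 6.12 ft; the jump forms here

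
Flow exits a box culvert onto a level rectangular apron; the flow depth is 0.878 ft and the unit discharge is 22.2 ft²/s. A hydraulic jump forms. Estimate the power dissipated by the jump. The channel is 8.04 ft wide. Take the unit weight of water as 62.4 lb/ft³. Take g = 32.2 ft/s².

V₁ = q/y₁ = 22.2/0.878 = 25.3 ft/s. Fr₁ = V₁/√(g·y₁) = 25.3/√(32.2×0.878) = 4.76.
Conjugate-depth relation: y₂/y₁ = ½[√(1 + 8Fr₁²) − 1] = ½[√181.9 − 1] = 6.24.
y₂ = 6.24 × 0.878 = 5.48 ft.
V₂ = q/y₂ = 22.2/5.48 = 4.05 ft/s. E₁ = y₁ + V₁²/2g = 10.8 ft; E₂ = y₂ + V₂²/2g = 5.74 ft. ΔE = E₁ − E₂ = 5.07 ft.
Q = q·b = 22.2 × 8.04 = 178 cfs. P = γ·Q·ΔE/550 = 62.4 × 178 × 5.07 / 550 = 103 hp.

P = 103 hp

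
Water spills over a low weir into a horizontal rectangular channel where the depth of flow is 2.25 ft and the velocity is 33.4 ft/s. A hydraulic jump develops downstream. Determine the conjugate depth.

y₂ = 11.4 ft

Fr₁ = V₁/√(g·y₁) = 33.4/√(32.2×2.25) = 3.92.
From the momentum equation for a rectangular channel, y₂/y₁ = ½[√(1 + 8Fr₁²) − 1] = ½[√124.2 − 1] = 5.07.
y₂ = 5.07 × 2.25 = 11.4 ft.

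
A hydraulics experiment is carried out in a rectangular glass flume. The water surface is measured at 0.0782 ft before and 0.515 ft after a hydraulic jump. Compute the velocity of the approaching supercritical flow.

For a rectangular channel the momentum equation gives q² = ½·g·y₁·y₂·(y₁ + y₂) = ½×32.2×0.0782×0.515×0.593 = 0.385.
q = √0.385 = 0.620 ft²/s.
V₁ = q/y₁ = 0.620/0.0782 = 7.93 ft/s.

V₁ = 7.93 ft/s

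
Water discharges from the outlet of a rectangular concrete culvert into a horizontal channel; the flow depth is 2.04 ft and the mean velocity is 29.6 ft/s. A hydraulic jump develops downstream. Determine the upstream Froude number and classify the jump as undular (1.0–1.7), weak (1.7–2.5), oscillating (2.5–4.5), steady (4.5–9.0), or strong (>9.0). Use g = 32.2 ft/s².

Fr₁ = V₁/√(g·y₁) = 29.6/√(32.2×2.04) = 3.65.
Fr₁ = 3.65 lies in the oscillating range.

Fr₁ = 3.65; oscillating jump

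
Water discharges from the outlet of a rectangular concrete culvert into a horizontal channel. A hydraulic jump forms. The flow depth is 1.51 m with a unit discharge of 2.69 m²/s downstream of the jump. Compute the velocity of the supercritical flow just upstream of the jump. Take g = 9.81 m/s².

V₂ = q/y₂ = 2.69/1.51 = 1.78 m/s; Fr₂ = V₂/√(g·y₂) = 0.463.
From the momentum equation (using Fr₂), y₁/y₂ = ½[√(1 + 8Fr₂²) − 1] = ½[√2.714 − 1] = 0.324.
y₁ = 0.324 × 1.51 = 0.489 m.
V₁ = q/y₁ = 2.69/0.489 = 5.50 m/s.

V₁ = 5.50 m/s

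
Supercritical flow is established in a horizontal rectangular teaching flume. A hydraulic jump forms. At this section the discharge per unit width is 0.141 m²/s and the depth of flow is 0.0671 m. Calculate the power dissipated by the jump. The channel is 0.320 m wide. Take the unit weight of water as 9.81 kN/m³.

V₁ = q/y₁ = 0.141/0.0671 = 2.10 m/s. Fr₁ = V₁/√(g·y₁) = 2.10/√(9.81×0.0671) = 2.59.
Sequent-depth ratio: y₂/y₁ = ½[√(1 + 8Fr₁²) − 1] = ½[√54.67 − 1] = 3.20.
y₂ = 3.20 × 0.0671 = 0.215 m.
V₂ = q/y₂ = 0.141/0.215 = 0.657 m/s. E₁ = y₁ + V₁²/2g = 0.292 m; E₂ = y₂ + V₂²/2g = 0.237 m. ΔE = E₁ − E₂ = 0.0556 m.
Q = q·b = 0.141 × 0.320 = 0.0451 m³/s. P = γ·Q·ΔE = 9.81 × 0.0451 × 0.0556 = 0.0246 kW.

P = 0.0246 kW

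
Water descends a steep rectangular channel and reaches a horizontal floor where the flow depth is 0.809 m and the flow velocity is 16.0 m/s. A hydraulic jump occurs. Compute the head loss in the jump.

Fr₁ = V₁/√(g·y₁) = 16.0/√(9.81×0.809) = 5.68.
From the momentum equation for a rectangular channel, y₂/y₁ = ½[√(1 + 8Fr₁²) − 1] = ½[√259.1 − 1] = 7.55.
y₂ = 7.55 × 0.809 = 6.11 m.
Head loss: ΔE = (y₂ − y₁)³/(4y₁y₂) = (6.11 − 0.809)³/(4×0.809×6.11) = 149/19.8 = 7.52 m.

ΔE = 7.52 m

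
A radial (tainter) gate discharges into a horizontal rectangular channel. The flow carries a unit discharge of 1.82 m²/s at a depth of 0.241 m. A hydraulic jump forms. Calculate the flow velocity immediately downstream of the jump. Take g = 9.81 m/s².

V₁ = q/y₁ = 1.82/0.241 = 7.55 m/s. Fr₁ = V₁/√(g·y₁) = 7.55/√(9.81×0.241) = 4.91.
Sequent-depth ratio: y₂/y₁ = ½[√(1 + 8Fr₁²) − 1] = ½[√194.0 − 1] = 6.46.
y₂ = 6.46 × 0.241 = 1.56 m.
V₂ = q/y₂ = 1.82/1.56 = 1.17 m/s.

V₂ = 1.17 m/s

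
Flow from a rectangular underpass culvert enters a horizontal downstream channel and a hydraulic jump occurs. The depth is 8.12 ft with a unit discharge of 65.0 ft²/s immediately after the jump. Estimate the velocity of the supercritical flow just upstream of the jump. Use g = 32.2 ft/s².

V₂ = q/y₂ = 65.0/8.12 = 8.00 ft/s; Fr₂ = V₂/√(g·y₂) = 0.495.
Applying the sequent-depth relation in reverse, y₁/y₂ = ½[√(1 + 8Fr₂²) − 1] = ½[√2.961 − 1] = 0.360.
y₁ = 0.360 × 8.12 = 2.93 ft.
V₁ = q/y₁ = 65.0/2.93 = 22.2 ft/s.

V₁ = 22.2 ft/s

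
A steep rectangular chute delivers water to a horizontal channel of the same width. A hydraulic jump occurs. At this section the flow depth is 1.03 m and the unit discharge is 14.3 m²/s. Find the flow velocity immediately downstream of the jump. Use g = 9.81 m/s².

V₂ = 2.44 m/s

V₁ = q/y₁ = 14.3/1.03 = 13.9 m/s. Fr₁ = V₁/√(g·y₁) = 13.9/√(9.81×1.03) = 4.37.
Bélanger equation: y₂/y₁ = ½[√(1 + 8Fr₁²) − 1] = ½[√153.6 − 1] = 5.70.
y₂ = 5.70 × 1.03 = 5.87 m.
V₂ = q/y₂ = 14.3/5.87 = 2.44 m/s.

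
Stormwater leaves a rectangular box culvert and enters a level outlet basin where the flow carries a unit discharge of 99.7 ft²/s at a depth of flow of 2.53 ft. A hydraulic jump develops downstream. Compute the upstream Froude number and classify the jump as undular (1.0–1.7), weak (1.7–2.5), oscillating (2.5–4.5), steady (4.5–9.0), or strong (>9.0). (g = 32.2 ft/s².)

V₁ = q/y₁ = 99.7/2.53 = 39.4 ft/s. Fr₁ = V₁/√(g·y₁) = 39.4/√(32.2×2.53) = 4.37.
Fr₁ = 4.37 lies in the oscillating range.

Fr₁ = 4.37; oscillating jump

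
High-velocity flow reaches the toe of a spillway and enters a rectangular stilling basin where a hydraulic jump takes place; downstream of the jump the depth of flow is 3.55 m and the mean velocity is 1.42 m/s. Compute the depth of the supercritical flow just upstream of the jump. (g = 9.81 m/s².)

Fr₂ = V₂/√(g·y₂) = 1.42/√(9.81×3.55) = 0.241.
Since the conjugate-depth ratio holds either way, y₁/y₂ = ½[√(1 + 8Fr₂²) − 1] = ½[√1.463 − 1] = 0.105.
y₁ = 0.105 × 3.55 = 0.372 m.

y₁ = 0.372 m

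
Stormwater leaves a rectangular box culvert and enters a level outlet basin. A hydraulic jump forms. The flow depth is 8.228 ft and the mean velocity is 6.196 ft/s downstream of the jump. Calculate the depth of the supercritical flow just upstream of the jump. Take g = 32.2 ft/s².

y₁ = 1.931 ft

Fr₂ = V₂/√(g·y₂) = 6.196/√(32.2×8.228) = 0.3807.
The Bélanger relation is symmetric: y₁/y₂ = ½[√(1 + 8Fr₂²) − 1] = ½[√2.1592 − 1] = 0.2347.
y₁ = 0.2347 × 8.228 = 1.931 ft.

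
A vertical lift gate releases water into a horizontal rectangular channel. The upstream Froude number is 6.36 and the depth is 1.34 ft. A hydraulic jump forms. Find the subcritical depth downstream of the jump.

Fr₁ = 6.36 (given).
By Bélanger, y₂/y₁ = ½[√(1 + 8Fr₁²) − 1] = ½[√324.6 − 1] = 8.51.
y₂ = 8.51 × 1.34 = 11.4 ft.

y₂ = 11.4 ft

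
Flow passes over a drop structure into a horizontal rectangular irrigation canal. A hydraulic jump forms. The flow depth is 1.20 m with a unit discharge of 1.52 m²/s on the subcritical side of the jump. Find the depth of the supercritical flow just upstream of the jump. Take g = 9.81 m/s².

V₂ = q/y₂ = 1.52/1.20 = 1.27 m/s; Fr₂ = V₂/√(g·y₂) = 0.369.
Applying the sequent-depth relation in reverse, y₁/y₂ = ½[√(1 + 8Fr₂²) − 1] = ½[√2.090 − 1] = 0.223.
y₁ = 0.223 × 1.20 = 0.267 m.

y₁ = 0.267 m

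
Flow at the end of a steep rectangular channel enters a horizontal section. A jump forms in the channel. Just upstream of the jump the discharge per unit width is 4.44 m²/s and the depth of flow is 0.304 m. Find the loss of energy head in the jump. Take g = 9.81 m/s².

V₁ = q/y₁ = 4.44/0.304 = 14.6 m/s. Fr₁ = V₁/√(g·y₁) = 14.6/√(9.81×0.304) = 8.46.
From the momentum equation for a rectangular channel, y₂/y₁ = ½[√(1 + 8Fr₁²) − 1] = ½[√573.2 − 1] = 11.5.
y₂ = 11.5 × 0.304 = 3.49 m.
Head loss: ΔE = (y₂ − y₁)³/(4y₁y₂) = (3.49 − 0.304)³/(4×0.304×3.49) = 32.3/4.24 = 7.61 m.

ΔE = 7.61 m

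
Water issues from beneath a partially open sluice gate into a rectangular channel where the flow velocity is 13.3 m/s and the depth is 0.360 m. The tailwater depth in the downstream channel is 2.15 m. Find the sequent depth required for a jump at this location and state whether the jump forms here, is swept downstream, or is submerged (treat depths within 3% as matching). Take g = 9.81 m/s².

y₂ = 3.43 m; the jump is swept downstream

Fr₁ = V₁/√(g·y₁) = 13.3/√(9.81×0.360) = 7.08.
Conjugate-depth relation: y₂/y₁ = ½[√(1 + 8Fr₁²) − 1] = ½[√401.7 − 1] = 9.52.
y₂ = 9.52 × 0.360 = 3.43 m.
Tailwater y_tw = 2.15 m: y_tw < y₂, so the jump is swept downstream.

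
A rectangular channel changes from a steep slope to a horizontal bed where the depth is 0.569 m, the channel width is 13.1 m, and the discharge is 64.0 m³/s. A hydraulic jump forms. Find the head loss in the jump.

q = Q/b = 64.0/13.1 = 4.89 m²/s; V₁ = q/y₁ = 8.59 m/s. Fr₁ = V₁/√(g·y₁) = 3.63.
By Bélanger, y₂/y₁ = ½[√(1 + 8Fr₁²) − 1] = ½[√106.7 − 1] = 4.66.
y₂ = 4.66 × 0.569 = 2.65 m.
V₂ = q/y₂ = 4.89/2.65 = 1.84 m/s. E₁ = y₁ + V₁²/2g = 4.33 m; E₂ = y₂ + V₂²/2g = 2.83 m. ΔE = E₁ − E₂ = 1.50 m.

ΔE = 1.50 m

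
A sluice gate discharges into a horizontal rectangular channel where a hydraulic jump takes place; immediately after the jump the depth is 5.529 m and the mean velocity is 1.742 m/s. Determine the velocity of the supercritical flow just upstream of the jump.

Fr₂ = V₂/√(g·y₂) = 1.742/√(9.81×5.529) = 0.2365.
Applying the sequent-depth relation in reverse, y₁/y₂ = ½[√(1 + 8Fr₂²) − 1] = ½[√1.4476 − 1] = 0.1016.
y₁ = 0.1016 × 5.529 = 0.5616 m.
V₁ = q/y₁ = 9.632/0.5616 = 17.15 m/s.

V₁ = 17.15 m/s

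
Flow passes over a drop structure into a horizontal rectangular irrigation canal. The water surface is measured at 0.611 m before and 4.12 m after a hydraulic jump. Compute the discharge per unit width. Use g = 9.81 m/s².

q = 7.64 m²/s

For a rectangular channel the momentum equation gives q² = ½·g·y₁·y₂·(y₁ + y₂) = ½×9.81×0.611×4.12×4.73 = 58.4.
q = √58.4 = 7.64 m²/s.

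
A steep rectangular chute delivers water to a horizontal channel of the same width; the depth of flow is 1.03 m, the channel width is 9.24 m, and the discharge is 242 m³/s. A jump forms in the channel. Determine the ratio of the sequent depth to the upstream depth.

q = Q/b = 242/9.24 = 26.2 m²/s; V₁ = q/y₁ = 25.4 m/s. Fr₁ = V₁/√(g·y₁) = 8.00.
Bélanger equation: y₂/y₁ = ½[√(1 + 8Fr₁²) − 1] = ½[√512.9 − 1] = 10.8.

y₂/y₁ = 10.8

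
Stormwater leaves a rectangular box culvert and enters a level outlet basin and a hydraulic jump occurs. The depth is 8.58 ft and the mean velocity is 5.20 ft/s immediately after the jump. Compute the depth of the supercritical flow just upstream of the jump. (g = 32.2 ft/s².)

Fr₂ = V₂/√(g·y₂) = 5.20/√(32.2×8.58) = 0.313.
From the momentum equation (using Fr₂), y₁/y₂ = ½[√(1 + 8Fr₂²) − 1] = ½[√1.783 − 1] = 0.168.
y₁ = 0.168 × 8.58 = 1.44 ft.

y₁ = 1.44 ft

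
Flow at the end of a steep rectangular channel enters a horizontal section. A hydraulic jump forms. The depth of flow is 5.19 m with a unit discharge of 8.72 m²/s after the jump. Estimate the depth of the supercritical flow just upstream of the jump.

y₁ = 0.523 m

V₂ = q/y₂ = 8.72/5.19 = 1.68 m/s; Fr₂ = V₂/√(g·y₂) = 0.235.
Applying the sequent-depth relation in reverse, y₁/y₂ = ½[√(1 + 8Fr₂²) − 1] = ½[√1.444 − 1] = 0.101.
y₁ = 0.101 × 5.19 = 0.523 m.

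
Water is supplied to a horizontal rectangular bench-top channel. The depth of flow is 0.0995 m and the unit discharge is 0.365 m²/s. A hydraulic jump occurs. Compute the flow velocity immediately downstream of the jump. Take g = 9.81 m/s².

V₁ = q/y₁ = 0.365/0.0995 = 3.67 m/s. Fr₁ = V₁/√(g·y₁) = 3.67/√(9.81×0.0995) = 3.71.
Conjugate-depth relation: y₂/y₁ = ½[√(1 + 8Fr₁²) − 1] = ½[√111.3 − 1] = 4.77.
y₂ = 4.77 × 0.0995 = 0.475 m.
V₂ = q/y₂ = 0.365/0.475 = 0.768 m/s.

V₂ = 0.768 m/s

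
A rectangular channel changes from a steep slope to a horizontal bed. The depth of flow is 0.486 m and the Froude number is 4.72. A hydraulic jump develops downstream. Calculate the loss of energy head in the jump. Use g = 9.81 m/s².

Fr₁ = 4.72 (given).
Conjugate-depth relation: y₂/y₁ = ½[√(1 + 8Fr₁²) − 1] = ½[√179.2 − 1] = 6.19.
y₂ = 6.19 × 0.486 = 3.01 m.
Head loss: ΔE = (y₂ − y₁)³/(4y₁y₂) = (3.01 − 0.486)³/(4×0.486×3.01) = 16.1/5.85 = 2.75 m.

ΔE = 2.75 m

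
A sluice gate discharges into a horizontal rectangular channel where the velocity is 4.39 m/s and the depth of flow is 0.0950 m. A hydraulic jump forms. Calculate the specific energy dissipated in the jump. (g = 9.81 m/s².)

ΔE = 0.484 m

Fr₁ = V₁/√(g·y₁) = 4.39/√(9.81×0.0950) = 4.55.
From the momentum equation for a rectangular channel, y₂/y₁ = ½[√(1 + 8Fr₁²) − 1] = ½[√166.4 − 1] = 5.95.
y₂ = 5.95 × 0.0950 = 0.565 m.
Head loss: ΔE = (y₂ − y₁)³/(4y₁y₂) = (0.565 − 0.0950)³/(4×0.0950×0.565) = 0.104/0.215 = 0.484 m.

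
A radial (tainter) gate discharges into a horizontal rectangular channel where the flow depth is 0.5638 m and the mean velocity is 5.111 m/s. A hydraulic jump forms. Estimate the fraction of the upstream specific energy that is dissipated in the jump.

ΔE/E₁ = 0.120 (12.0%)

Fr₁ = V₁/√(g·y₁) = 5.111/√(9.81×0.5638) = 2.173.
By Bélanger, y₂/y₁ = ½[√(1 + 8Fr₁²) − 1] = ½[√38.784 − 1] = 2.614.
y₂ = 2.614 × 0.5638 = 1.474 m.
E₁ = y₁ + V₁²/2g = 1.895 m. ΔE = (y₂ − y₁)³/(4y₁y₂) = 0.2267 m. ΔE/E₁ = 0.2267/1.895 = 0.120.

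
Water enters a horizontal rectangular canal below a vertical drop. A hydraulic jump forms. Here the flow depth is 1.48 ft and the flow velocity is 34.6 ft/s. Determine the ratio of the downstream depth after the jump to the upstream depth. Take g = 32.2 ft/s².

y₂/y₁ = 6.61

Fr₁ = V₁/√(g·y₁) = 34.6/√(32.2×1.48) = 5.01.
From the momentum equation for a rectangular channel, y₂/y₁ = ½[√(1 + 8Fr₁²) − 1] = ½[√202.0 − 1] = 6.61.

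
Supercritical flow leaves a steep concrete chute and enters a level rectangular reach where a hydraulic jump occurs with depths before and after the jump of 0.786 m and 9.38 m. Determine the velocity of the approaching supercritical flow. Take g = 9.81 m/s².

V₁ = 24.4 m/s

For a rectangular channel the momentum equation gives q² = ½·g·y₁·y₂·(y₁ + y₂) = ½×9.81×0.786×9.38×10.2 = 368.
q = √368 = 19.2 m²/s.
V₁ = q/y₁ = 19.2/0.786 = 24.4 m/s.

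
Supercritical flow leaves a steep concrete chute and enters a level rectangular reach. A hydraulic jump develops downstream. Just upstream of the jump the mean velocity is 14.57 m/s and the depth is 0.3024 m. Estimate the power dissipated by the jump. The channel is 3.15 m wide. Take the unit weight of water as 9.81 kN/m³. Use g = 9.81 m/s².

P = 1031 kW

Fr₁ = V₁/√(g·y₁) = 14.57/√(9.81×0.3024) = 8.459.
Sequent-depth ratio: y₂/y₁ = ½[√(1 + 8Fr₁²) − 1] = ½[√573.48 − 1] = 11.47.
y₂ = 11.47 × 0.3024 = 3.470 m.
q = V₁·y₁ = 14.57 × 0.3024 = 4.406 m²/s. V₂ = q/y₂ = 4.406/3.470 = 1.270 m/s. E₁ = y₁ + V₁²/2g = 11.12 m; E₂ = y₂ + V₂²/2g = 3.552 m. ΔE = E₁ − E₂ = 7.570 m.
Q = q·b = 4.406 × 3.15 = 13.88 m³/s. P = γ·Q·ΔE = 9.81 × 13.88 × 7.570 = 1031 kW.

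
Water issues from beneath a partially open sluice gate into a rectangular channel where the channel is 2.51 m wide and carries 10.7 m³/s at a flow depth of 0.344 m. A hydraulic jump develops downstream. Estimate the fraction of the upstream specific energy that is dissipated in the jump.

q = Q/b = 10.7/2.51 = 4.26 m²/s; V₁ = q/y₁ = 12.4 m/s. Fr₁ = V₁/√(g·y₁) = 6.75.
By Bélanger, y₂/y₁ = ½[√(1 + 8Fr₁²) − 1] = ½[√365.1 − 1] = 9.05.
y₂ = 9.05 × 0.344 = 3.11 m.
E₁ = y₁ + V₁²/2g = 8.17 m. ΔE = (y₂ − y₁)³/(4y₁y₂) = 4.96 m. ΔE/E₁ = 4.96/8.17 = 0.607.

ΔE/E₁ = 0.607 (60.7%)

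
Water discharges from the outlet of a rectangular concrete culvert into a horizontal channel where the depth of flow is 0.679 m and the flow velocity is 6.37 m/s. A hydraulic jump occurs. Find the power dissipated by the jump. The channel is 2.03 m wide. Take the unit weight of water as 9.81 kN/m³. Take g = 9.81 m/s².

P = 40.2 kW

Fr₁ = V₁/√(g·y₁) = 6.37/√(9.81×0.679) = 2.47.
By Bélanger, y₂/y₁ = ½[√(1 + 8Fr₁²) − 1] = ½[√49.73 − 1] = 3.03.
y₂ = 3.03 × 0.679 = 2.05 m.
Head loss: ΔE = (y₂ − y₁)³/(4y₁y₂) = (2.05 − 0.679)³/(4×0.679×2.05) = 2.60/5.58 = 0.467 m.
q = V₁·y₁ = 6.37 × 0.679 = 4.33 m²/s. Q = q·b = 4.33 × 2.03 = 8.78 m³/s. P = γ·Q·ΔE = 9.81 × 8.78 × 0.467 = 40.2 kW.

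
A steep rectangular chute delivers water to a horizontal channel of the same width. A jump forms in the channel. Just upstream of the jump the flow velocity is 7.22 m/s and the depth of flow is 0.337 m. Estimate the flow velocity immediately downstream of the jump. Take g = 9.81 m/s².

V₂ = 1.41 m/s

Fr₁ = V₁/√(g·y₁) = 7.22/√(9.81×0.337) = 3.97.
From the momentum equation for a rectangular channel, y₂/y₁ = ½[√(1 + 8Fr₁²) − 1] = ½[√127.1 − 1] = 5.14.
y₂ = 5.14 × 0.337 = 1.73 m.
q = V₁·y₁ = 7.22 × 0.337 = 2.43 m²/s.
V₂ = q/y₂ = 2.43/1.73 = 1.41 m/s.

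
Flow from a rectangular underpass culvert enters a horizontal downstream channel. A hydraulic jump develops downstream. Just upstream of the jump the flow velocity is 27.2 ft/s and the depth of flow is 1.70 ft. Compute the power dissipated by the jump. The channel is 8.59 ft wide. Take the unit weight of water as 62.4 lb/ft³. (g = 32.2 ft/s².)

P = 209 hp

Fr₁ = V₁/√(g·y₁) = 27.2/√(32.2×1.70) = 3.68.
Sequent-depth ratio: y₂/y₁ = ½[√(1 + 8Fr₁²) − 1] = ½[√109.1 − 1] = 4.72.
y₂ = 4.72 × 1.70 = 8.03 ft.
Head loss: ΔE = (y₂ − y₁)³/(4y₁y₂) = (8.03 − 1.70)³/(4×1.70×8.03) = 254/54.6 = 4.64 ft.
q = V₁·y₁ = 27.2 × 1.70 = 46.2 ft²/s. Q = q·b = 46.2 × 8.59 = 397 cfs. P = γ·Q·ΔE/550 = 62.4 × 397 × 4.64 / 550 = 209 hp.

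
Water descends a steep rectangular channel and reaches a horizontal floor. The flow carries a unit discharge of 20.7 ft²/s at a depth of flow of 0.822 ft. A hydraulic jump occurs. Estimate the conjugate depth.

V₁ = q/y₁ = 20.7/0.822 = 25.2 ft/s. Fr₁ = V₁/√(g·y₁) = 25.2/√(32.2×0.822) = 4.89.
Sequent-depth ratio: y₂/y₁ = ½[√(1 + 8Fr₁²) − 1] = ½[√192.7 − 1] = 6.44.
y₂ = 6.44 × 0.822 = 5.29 ft.

y₂ = 5.29 ft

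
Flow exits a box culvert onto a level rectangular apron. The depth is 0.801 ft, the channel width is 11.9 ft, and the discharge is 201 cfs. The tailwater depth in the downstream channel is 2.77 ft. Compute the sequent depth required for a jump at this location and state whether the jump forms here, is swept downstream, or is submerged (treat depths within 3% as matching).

y₂ = 4.32 ft; the jump is swept downstream

q = Q/b = 201/11.9 = 16.9 ft²/s; V₁ = q/y₁ = 21.1 ft/s. Fr₁ = V₁/√(g·y₁) = 4.15.
Sequent-depth ratio: y₂/y₁ = ½[√(1 + 8Fr₁²) − 1] = ½[√138.9 − 1] = 5.39.
y₂ = 5.39 × 0.801 = 4.32 ft.
Tailwater y_tw = 2.77 ft: y_tw < y₂, so the jump is swept downstream.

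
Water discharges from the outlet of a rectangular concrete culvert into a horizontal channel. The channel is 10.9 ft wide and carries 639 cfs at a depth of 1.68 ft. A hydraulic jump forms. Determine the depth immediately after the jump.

y₂ = 10.5 ft

q = Q/b = 639/10.9 = 58.6 ft²/s; V₁ = q/y₁ = 34.9 ft/s. Fr₁ = V₁/√(g·y₁) = 4.74.
By Bélanger, y₂/y₁ = ½[√(1 + 8Fr₁²) − 1] = ½[√181.1 − 1] = 6.23.
y₂ = 6.23 × 1.68 = 10.5 ft.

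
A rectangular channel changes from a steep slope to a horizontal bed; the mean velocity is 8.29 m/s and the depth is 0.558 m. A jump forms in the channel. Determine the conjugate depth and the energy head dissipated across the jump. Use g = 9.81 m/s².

Fr₁ = V₁/√(g·y₁) = 8.29/√(9.81×0.558) = 3.54.
From the momentum equation for a rectangular channel, y₂/y₁ = ½[√(1 + 8Fr₁²) − 1] = ½[√101.4 − 1] = 4.54.
y₂ = 4.54 × 0.558 = 2.53 m.
q = V₁·y₁ = 8.29 × 0.558 = 4.63 m²/s. V₂ = q/y₂ = 4.63/2.53 = 1.83 m/s. E₁ = y₁ + V₁²/2g = 4.06 m; E₂ = y₂ + V₂²/2g = 2.70 m. ΔE = E₁ − E₂ = 1.36 m.

y₂ = 2.53 m; ΔE = 1.36 m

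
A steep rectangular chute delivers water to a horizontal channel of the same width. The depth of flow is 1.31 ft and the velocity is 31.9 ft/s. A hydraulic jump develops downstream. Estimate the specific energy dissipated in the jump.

ΔE = 8.27 ft

Fr₁ = V₁/√(g·y₁) = 31.9/√(32.2×1.31) = 4.91.
From the momentum equation for a rectangular channel, y₂/y₁ = ½[√(1 + 8Fr₁²) − 1] = ½[√194.0 − 1] = 6.46.
y₂ = 6.46 × 1.31 = 8.47 ft.
Head loss: ΔE = (y₂ − y₁)³/(4y₁y₂) = (8.47 − 1.31)³/(4×1.31×8.47) = 367/44.4 = 8.27 ft.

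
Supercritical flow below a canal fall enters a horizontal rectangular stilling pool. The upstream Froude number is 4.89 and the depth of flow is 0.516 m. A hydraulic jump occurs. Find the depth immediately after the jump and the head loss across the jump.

Fr₁ = 4.89 (given).
By Bélanger, y₂/y₁ = ½[√(1 + 8Fr₁²) − 1] = ½[√192.3 − 1] = 6.43.
y₂ = 6.43 × 0.516 = 3.32 m.
V₁ = Fr₁·√(g·y₁) = 4.89×√(9.81×0.516) = 11.0 m/s; q = V₁·y₁ = 5.68 m²/s. V₂ = q/y₂ = 5.68/3.32 = 1.71 m/s. E₁ = y₁ + V₁²/2g = 6.69 m; E₂ = y₂ + V₂²/2g = 3.47 m. ΔE = E₁ − E₂ = 3.22 m.

y₂ = 3.32 m; ΔE = 3.22 m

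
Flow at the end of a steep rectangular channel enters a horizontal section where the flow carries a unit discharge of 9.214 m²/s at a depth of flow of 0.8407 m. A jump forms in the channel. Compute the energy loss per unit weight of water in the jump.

V₁ = q/y₁ = 9.214/0.8407 = 10.96 m/s. Fr₁ = V₁/√(g·y₁) = 10.96/√(9.81×0.8407) = 3.816.
Sequent-depth ratio: y₂/y₁ = ½[√(1 + 8Fr₁²) − 1] = ½[√117.52 − 1] = 4.920.
y₂ = 4.920 × 0.8407 = 4.136 m.
V₂ = q/y₂ = 9.214/4.136 = 2.227 m/s. E₁ = y₁ + V₁²/2g = 6.963 m; E₂ = y₂ + V₂²/2g = 4.389 m. ΔE = E₁ − E₂ = 2.574 m.

ΔE = 2.574 m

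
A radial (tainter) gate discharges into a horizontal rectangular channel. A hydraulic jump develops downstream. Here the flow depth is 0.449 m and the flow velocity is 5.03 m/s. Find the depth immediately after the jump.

y₂ = 1.31 m

Fr₁ = V₁/√(g·y₁) = 5.03/√(9.81×0.449) = 2.40.
Sequent-depth ratio: y₂/y₁ = ½[√(1 + 8Fr₁²) − 1] = ½[√46.95 − 1] = 2.93.
y₂ = 2.93 × 0.449 = 1.31 m.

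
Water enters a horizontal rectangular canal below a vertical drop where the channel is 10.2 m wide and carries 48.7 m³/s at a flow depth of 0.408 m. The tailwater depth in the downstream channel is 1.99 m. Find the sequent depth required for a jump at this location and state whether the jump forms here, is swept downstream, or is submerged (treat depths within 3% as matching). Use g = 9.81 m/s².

q = Q/b = 48.7/10.2 = 4.77 m²/s; V₁ = q/y₁ = 11.7 m/s. Fr₁ = V₁/√(g·y₁) = 5.85.
By Bélanger, y₂/y₁ = ½[√(1 + 8Fr₁²) − 1] = ½[√274.7 − 1] = 7.79.
y₂ = 7.79 × 0.408 = 3.18 m.
Tailwater y_tw = 1.99 m: y_tw < y₂, so the jump is swept downstream.

y₂ = 3.18 m; the jump is swept downstream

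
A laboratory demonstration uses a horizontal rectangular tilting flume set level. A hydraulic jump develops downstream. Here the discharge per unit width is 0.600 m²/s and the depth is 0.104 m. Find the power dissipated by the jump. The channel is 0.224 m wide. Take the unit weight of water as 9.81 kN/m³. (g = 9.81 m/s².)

V₁ = q/y₁ = 0.600/0.104 = 5.77 m/s. Fr₁ = V₁/√(g·y₁) = 5.77/√(9.81×0.104) = 5.71.
By Bélanger, y₂/y₁ = ½[√(1 + 8Fr₁²) − 1] = ½[√262.0 − 1] = 7.59.
y₂ = 7.59 × 0.104 = 0.790 m.
V₂ = q/y₂ = 0.600/0.790 = 0.760 m/s. E₁ = y₁ + V₁²/2g = 1.80 m; E₂ = y₂ + V₂²/2g = 0.819 m. ΔE = E₁ − E₂ = 0.981 m.
Q = q·b = 0.600 × 0.224 = 0.134 m³/s. P = γ·Q·ΔE = 9.81 × 0.134 × 0.981 = 1.29 kW.

P = 1.29 kW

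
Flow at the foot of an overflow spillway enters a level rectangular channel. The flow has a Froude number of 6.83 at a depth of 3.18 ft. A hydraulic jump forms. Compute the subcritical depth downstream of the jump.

Fr₁ = 6.83 (given).
By Bélanger, y₂/y₁ = ½[√(1 + 8Fr₁²) − 1] = ½[√374.2 − 1] = 9.17.
y₂ = 9.17 × 3.18 = 29.2 ft.

y₂ = 29.2 ft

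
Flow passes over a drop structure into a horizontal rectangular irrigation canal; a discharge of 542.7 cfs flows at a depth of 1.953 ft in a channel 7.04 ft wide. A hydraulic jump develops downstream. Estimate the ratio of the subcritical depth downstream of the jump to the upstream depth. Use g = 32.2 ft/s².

y₂/y₁ = 6.557

q = Q/b = 542.7/7.04 = 77.09 ft²/s; V₁ = q/y₁ = 39.47 ft/s. Fr₁ = V₁/√(g·y₁) = 4.977.
Bélanger equation: y₂/y₁ = ½[√(1 + 8Fr₁²) − 1] = ½[√199.20 − 1] = 6.557.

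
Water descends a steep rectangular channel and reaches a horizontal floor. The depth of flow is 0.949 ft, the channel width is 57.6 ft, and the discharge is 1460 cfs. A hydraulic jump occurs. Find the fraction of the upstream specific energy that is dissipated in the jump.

q = Q/b = 1460/57.6 = 25.3 ft²/s; V₁ = q/y₁ = 26.7 ft/s. Fr₁ = V₁/√(g·y₁) = 4.83.
Bélanger equation: y₂/y₁ = ½[√(1 + 8Fr₁²) − 1] = ½[√187.8 − 1] = 6.35.
y₂ = 6.35 × 0.949 = 6.03 ft.
E₁ = y₁ + V₁²/2g = 12.0 ft. ΔE = (y₂ − y₁)³/(4y₁y₂) = 5.72 ft. ΔE/E₁ = 5.72/12.0 = 0.476.

ΔE/E₁ = 0.476 (47.6%)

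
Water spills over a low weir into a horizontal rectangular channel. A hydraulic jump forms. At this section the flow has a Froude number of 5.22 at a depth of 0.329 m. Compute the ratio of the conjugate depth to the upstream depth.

y₂/y₁ = 6.90

Fr₁ = 5.22 (given).
Sequent-depth ratio: y₂/y₁ = ½[√(1 + 8Fr₁²) − 1] = ½[√219.0 − 1] = 6.90.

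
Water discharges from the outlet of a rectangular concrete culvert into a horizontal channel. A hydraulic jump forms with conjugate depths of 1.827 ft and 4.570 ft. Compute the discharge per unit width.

For a rectangular channel the momentum equation gives q² = ½·g·y₁·y₂·(y₁ + y₂) = ½×32.2×1.827×4.570×6.397 = 859.9.
q = √859.9 = 29.32 ft²/s.

q = 29.32 ft²/s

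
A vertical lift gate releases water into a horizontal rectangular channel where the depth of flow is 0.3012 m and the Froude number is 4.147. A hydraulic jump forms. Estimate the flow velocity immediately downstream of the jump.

Fr₁ = 4.147 (given).
Sequent-depth ratio: y₂/y₁ = ½[√(1 + 8Fr₁²) − 1] = ½[√138.58 − 1] = 5.386.
y₂ = 5.386 × 0.3012 = 1.622 m.
V₁ = Fr₁·√(g·y₁) = 4.147×√(9.81×0.3012) = 7.128 m/s; q = V₁·y₁ = 2.147 m²/s.
V₂ = q/y₂ = 2.147/1.622 = 1.324 m/s.

V₂ = 1.324 m/s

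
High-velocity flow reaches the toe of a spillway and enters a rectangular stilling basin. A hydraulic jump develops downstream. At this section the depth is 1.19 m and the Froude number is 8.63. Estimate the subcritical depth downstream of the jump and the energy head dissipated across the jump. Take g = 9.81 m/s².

Fr₁ = 8.63 (given).
By Bélanger, y₂/y₁ = ½[√(1 + 8Fr₁²) − 1] = ½[√596.8 − 1] = 11.7.
y₂ = 11.7 × 1.19 = 13.9 m.
V₁ = Fr₁·√(g·y₁) = 8.63×√(9.81×1.19) = 29.5 m/s; q = V₁·y₁ = 35.1 m²/s. V₂ = q/y₂ = 35.1/13.9 = 2.52 m/s. E₁ = y₁ + V₁²/2g = 45.5 m; E₂ = y₂ + V₂²/2g = 14.3 m. ΔE = E₁ − E₂ = 31.2 m.

y₂ = 13.9 m; ΔE = 31.2 m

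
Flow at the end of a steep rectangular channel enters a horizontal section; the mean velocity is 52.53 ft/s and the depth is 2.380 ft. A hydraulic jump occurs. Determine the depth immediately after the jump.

y₂ = 19.04 ft

Fr₁ = V₁/√(g·y₁) = 52.53/√(32.2×2.380) = 6.001.
From the momentum equation for a rectangular channel, y₂/y₁ = ½[√(1 + 8Fr₁²) − 1] = ½[√289.05 − 1] = 8.001.
y₂ = 8.001 × 2.380 = 19.04 ft.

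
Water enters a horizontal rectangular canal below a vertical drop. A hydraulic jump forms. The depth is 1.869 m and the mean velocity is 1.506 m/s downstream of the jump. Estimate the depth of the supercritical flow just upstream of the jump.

y₁ = 0.3836 m

Fr₂ = V₂/√(g·y₂) = 1.506/√(9.81×1.869) = 0.3517.
From the momentum equation (using Fr₂), y₁/y₂ = ½[√(1 + 8Fr₂²) − 1] = ½[√1.9896 − 1] = 0.2053.
y₁ = 0.2053 × 1.869 = 0.3836 m.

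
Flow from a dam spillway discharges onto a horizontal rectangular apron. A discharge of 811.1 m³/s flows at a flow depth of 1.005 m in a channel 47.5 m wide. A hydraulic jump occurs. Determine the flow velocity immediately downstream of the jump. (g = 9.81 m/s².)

V₂ = 2.370 m/s

q = Q/b = 811.1/47.5 = 17.08 m²/s; V₁ = q/y₁ = 16.99 m/s. Fr₁ = V₁/√(g·y₁) = 5.411.
Conjugate-depth relation: y₂/y₁ = ½[√(1 + 8Fr₁²) − 1] = ½[√235.25 − 1] = 7.169.
y₂ = 7.169 × 1.005 = 7.205 m.
V₂ = q/y₂ = 17.08/7.205 = 2.370 m/s.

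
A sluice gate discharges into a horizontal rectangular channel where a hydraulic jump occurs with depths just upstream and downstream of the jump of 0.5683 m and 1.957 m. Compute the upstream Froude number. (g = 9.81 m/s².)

For a rectangular channel the momentum equation gives q² = ½·g·y₁·y₂·(y₁ + y₂) = ½×9.81×0.5683×1.957×2.525 = 13.78.
q = √13.78 = 3.712 m²/s.
V₁ = q/y₁ = 6.531 m/s; Fr₁ = V₁/√(g·y₁) = 2.766.

Fr₁ = 2.766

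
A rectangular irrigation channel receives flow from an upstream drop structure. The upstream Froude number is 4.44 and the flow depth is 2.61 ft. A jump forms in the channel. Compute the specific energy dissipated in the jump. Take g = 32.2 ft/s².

ΔE = 12.4 ft

Fr₁ = 4.44 (given).
Conjugate-depth relation: y₂/y₁ = ½[√(1 + 8Fr₁²) − 1] = ½[√158.7 − 1] = 5.80.
y₂ = 5.80 × 2.61 = 15.1 ft.
V₁ = Fr₁·√(g·y₁) = 4.44×√(32.2×2.61) = 40.7 ft/s; q = V₁·y₁ = 106 ft²/s. V₂ = q/y₂ = 106/15.1 = 7.02 ft/s. E₁ = y₁ + V₁²/2g = 28.3 ft; E₂ = y₂ + V₂²/2g = 15.9 ft. ΔE = E₁ − E₂ = 12.4 ft.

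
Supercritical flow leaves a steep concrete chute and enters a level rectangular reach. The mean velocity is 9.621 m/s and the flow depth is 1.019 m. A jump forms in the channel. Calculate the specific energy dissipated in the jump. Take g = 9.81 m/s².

Fr₁ = V₁/√(g·y₁) = 9.621/√(9.81×1.019) = 3.043.
From the momentum equation for a rectangular channel, y₂/y₁ = ½[√(1 + 8Fr₁²) − 1] = ½[√75.078 − 1] = 3.832.
y₂ = 3.832 × 1.019 = 3.905 m.
q = V₁·y₁ = 9.621 × 1.019 = 9.804 m²/s. V₂ = q/y₂ = 9.804/3.905 = 2.510 m/s. E₁ = y₁ + V₁²/2g = 5.737 m; E₂ = y₂ + V₂²/2g = 4.226 m. ΔE = E₁ − E₂ = 1.510 m.

ΔE = 1.510 m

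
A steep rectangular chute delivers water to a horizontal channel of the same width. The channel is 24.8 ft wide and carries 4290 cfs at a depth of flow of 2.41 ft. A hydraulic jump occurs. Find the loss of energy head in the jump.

ΔE = 55.2 ft

q = Q/b = 4290/24.8 = 173 ft²/s; V₁ = q/y₁ = 71.8 ft/s. Fr₁ = V₁/√(g·y₁) = 8.15.
Bélanger equation: y₂/y₁ = ½[√(1 + 8Fr₁²) − 1] = ½[√532.1 − 1] = 11.0.
y₂ = 11.0 × 2.41 = 26.6 ft.
Head loss: ΔE = (y₂ − y₁)³/(4y₁y₂) = (26.6 − 2.41)³/(4×2.41×26.6) = 14140/256 = 55.2 ft.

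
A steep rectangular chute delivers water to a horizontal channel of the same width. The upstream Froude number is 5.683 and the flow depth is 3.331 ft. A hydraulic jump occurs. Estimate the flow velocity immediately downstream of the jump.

V₂ = 7.793 ft/s

Fr₁ = 5.683 (given).
From the momentum equation for a rectangular channel, y₂/y₁ = ½[√(1 + 8Fr₁²) − 1] = ½[√259.37 − 1] = 7.553.
y₂ = 7.553 × 3.331 = 25.16 ft.
V₁ = Fr₁·√(g·y₁) = 5.683×√(32.2×3.331) = 58.86 ft/s; q = V₁·y₁ = 196.1 ft²/s.
V₂ = q/y₂ = 196.1/25.16 = 7.793 ft/s.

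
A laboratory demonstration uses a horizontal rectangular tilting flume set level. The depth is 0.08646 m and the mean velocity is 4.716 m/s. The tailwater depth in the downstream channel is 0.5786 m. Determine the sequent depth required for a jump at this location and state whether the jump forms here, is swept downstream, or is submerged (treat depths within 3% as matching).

y₂ = 0.5844 m; the jump forms here

Fr₁ = V₁/√(g·y₁) = 4.716/√(9.81×0.08646) = 5.121.
Bélanger equation: y₂/y₁ = ½[√(1 + 8Fr₁²) − 1] = ½[√210.77 − 1] = 6.759.
y₂ = 6.759 × 0.08646 = 0.5844 m.
Tailwater y_tw = 0.5786 m: y_tw ≈ y₂, so the jump forms here.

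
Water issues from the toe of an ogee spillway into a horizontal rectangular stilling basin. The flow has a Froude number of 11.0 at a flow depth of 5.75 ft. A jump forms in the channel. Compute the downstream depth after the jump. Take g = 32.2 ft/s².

Fr₁ = 11.0 (given).
From the momentum equation for a rectangular channel, y₂/y₁ = ½[√(1 + 8Fr₁²) − 1] = ½[√969.0 − 1] = 15.1.
y₂ = 15.1 × 5.75 = 86.6 ft.

y₂ = 86.6 ft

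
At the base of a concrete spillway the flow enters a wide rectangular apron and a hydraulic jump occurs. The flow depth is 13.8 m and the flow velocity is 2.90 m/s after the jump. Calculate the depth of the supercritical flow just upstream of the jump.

y₁ = 1.54 m

Fr₂ = V₂/√(g·y₂) = 2.90/√(9.81×13.8) = 0.249.
From the momentum equation (using Fr₂), y₁/y₂ = ½[√(1 + 8Fr₂²) − 1] = ½[√1.497 − 1] = 0.112.
y₁ = 0.112 × 13.8 = 1.54 m.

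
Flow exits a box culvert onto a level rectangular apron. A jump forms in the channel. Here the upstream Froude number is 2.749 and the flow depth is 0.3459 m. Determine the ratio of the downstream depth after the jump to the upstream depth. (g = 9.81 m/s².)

y₂/y₁ = 3.420

Fr₁ = 2.749 (given).
Bélanger equation: y₂/y₁ = ½[√(1 + 8Fr₁²) − 1] = ½[√61.456 − 1] = 3.420.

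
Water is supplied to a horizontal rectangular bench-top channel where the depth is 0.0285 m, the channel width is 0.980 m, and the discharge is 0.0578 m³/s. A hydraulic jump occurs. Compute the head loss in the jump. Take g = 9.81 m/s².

ΔE = 0.0941 m

q = Q/b = 0.0578/0.980 = 0.0590 m²/s; V₁ = q/y₁ = 2.07 m/s. Fr₁ = V₁/√(g·y₁) = 3.91.
Conjugate-depth relation: y₂/y₁ = ½[√(1 + 8Fr₁²) − 1] = ½[√123.5 − 1] = 5.06.
y₂ = 5.06 × 0.0285 = 0.144 m.
Head loss: ΔE = (y₂ − y₁)³/(4y₁y₂) = (0.144 − 0.0285)³/(4×0.0285×0.144) = 0.00155/0.0164 = 0.0941 m.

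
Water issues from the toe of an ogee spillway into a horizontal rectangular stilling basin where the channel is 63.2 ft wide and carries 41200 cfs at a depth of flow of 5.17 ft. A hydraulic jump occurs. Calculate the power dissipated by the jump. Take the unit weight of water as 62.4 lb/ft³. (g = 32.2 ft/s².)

P = 849558 hp

q = Q/b = 41200/63.2 = 652 ft²/s; V₁ = q/y₁ = 126 ft/s. Fr₁ = V₁/√(g·y₁) = 9.77.
Sequent-depth ratio: y₂/y₁ = ½[√(1 + 8Fr₁²) − 1] = ½[√765.1 − 1] = 13.3.
y₂ = 13.3 × 5.17 = 68.9 ft.
V₂ = q/y₂ = 652/68.9 = 9.46 ft/s. E₁ = y₁ + V₁²/2g = 252 ft; E₂ = y₂ + V₂²/2g = 70.3 ft. ΔE = E₁ − E₂ = 182 ft.
P = γ·Q·ΔE/550 = 62.4 × 41200 × 182 / 550 = 849558 hp.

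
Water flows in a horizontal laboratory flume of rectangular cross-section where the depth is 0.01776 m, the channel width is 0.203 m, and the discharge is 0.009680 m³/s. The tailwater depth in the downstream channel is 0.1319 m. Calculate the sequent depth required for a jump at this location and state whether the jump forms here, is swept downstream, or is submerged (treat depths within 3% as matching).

q = Q/b = 0.009680/0.203 = 0.04768 m²/s; V₁ = q/y₁ = 2.685 m/s. Fr₁ = V₁/√(g·y₁) = 6.433.
By Bélanger, y₂/y₁ = ½[√(1 + 8Fr₁²) − 1] = ½[√332.02 − 1] = 8.611.
y₂ = 8.611 × 0.01776 = 0.1529 m.
Tailwater y_tw = 0.1319 m: y_tw < y₂, so the jump is swept downstream.

y₂ = 0.1529 m; the jump is swept downstream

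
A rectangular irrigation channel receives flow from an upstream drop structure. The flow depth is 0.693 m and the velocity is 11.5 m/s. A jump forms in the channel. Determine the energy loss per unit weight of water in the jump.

Fr₁ = V₁/√(g·y₁) = 11.5/√(9.81×0.693) = 4.41.
By Bélanger, y₂/y₁ = ½[√(1 + 8Fr₁²) − 1] = ½[√156.6 − 1] = 5.76.
y₂ = 5.76 × 0.693 = 3.99 m.
Head loss: ΔE = (y₂ − y₁)³/(4y₁y₂) = (3.99 − 0.693)³/(4×0.693×3.99) = 35.8/11.1 = 3.24 m.

ΔE = 3.24 m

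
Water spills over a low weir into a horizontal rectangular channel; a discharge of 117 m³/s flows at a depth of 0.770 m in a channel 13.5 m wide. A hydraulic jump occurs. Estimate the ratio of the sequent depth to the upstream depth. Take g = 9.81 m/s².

q = Q/b = 117/13.5 = 8.67 m²/s; V₁ = q/y₁ = 11.3 m/s. Fr₁ = V₁/√(g·y₁) = 4.10.
Sequent-depth ratio: y₂/y₁ = ½[√(1 + 8Fr₁²) − 1] = ½[√135.2 − 1] = 5.31.

y₂/y₁ = 5.31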